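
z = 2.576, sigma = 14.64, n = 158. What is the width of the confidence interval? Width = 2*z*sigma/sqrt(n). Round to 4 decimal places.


width = 2*z*sigma/sqrt(n)
2*z*sigma = 2 * 2.576 * 14.64 = 75.42528
sqrt(158) ≈ 12.569805
width = 75.42528 / 12.569805 ≈ 6.000513

6.0005


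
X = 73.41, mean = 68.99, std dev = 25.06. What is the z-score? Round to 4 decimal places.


z = (X - mu) / sigma
X - mu = 73.41 - 68.99 = 4.42
z = 4.42 / 25.06 = 221/1253 ≈ 0.176377

0.1764


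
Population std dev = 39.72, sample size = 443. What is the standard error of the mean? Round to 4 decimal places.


SE = sigma / sqrt(n)
sqrt(443) ≈ 21.047565
SE = 39.72 / 21.047565 ≈ 1.887154

1.8872


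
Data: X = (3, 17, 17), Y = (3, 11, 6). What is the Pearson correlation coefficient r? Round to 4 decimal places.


r = sum((xi-xbar)(yi-ybar)) / sqrt(sum((xi-xbar)^2) * sum((yi-ybar)^2))
n = 3, xbar = 37/3 ≈ 12.333333, ybar = 20/3 ≈ 6.666667
Sxy = sum((xi-xbar)(yi-ybar)) = 154/3 ≈ 51.333333
Sxx = sum((xi-xbar)^2) = 392/3 ≈ 130.666667
Syy = sum((yi-ybar)^2) = 98/3 ≈ 32.666667
sqrt(Sxx*Syy) = 196/3 ≈ 65.333333
r = Sxy / sqrt(Sxx*Syy) = 51.333333 / 65.333333 = 11/14 ≈ 0.785714

0.7857


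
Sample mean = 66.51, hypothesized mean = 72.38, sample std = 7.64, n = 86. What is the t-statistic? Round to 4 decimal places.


t = (xbar - mu0) / (s/sqrt(n))
xbar - mu0 = 66.51 - 72.38 = -5.87
sqrt(86) ≈ 9.27361850
s/sqrt(n) = 7.64 / 9.27361850 ≈ 0.82384239
t = -5.87 / 0.82384239 ≈ -7.125149

-7.1251


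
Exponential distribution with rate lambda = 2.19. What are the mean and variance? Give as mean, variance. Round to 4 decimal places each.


mean = 1/lam, var = 1/lam^2
mean = 1 / 2.19 = 100/219 ≈ 0.456621
lam^2 = 2.19^2 = 4.7961
var = 1 / 4.7961 ≈ 0.208503

0.4566, 0.2085


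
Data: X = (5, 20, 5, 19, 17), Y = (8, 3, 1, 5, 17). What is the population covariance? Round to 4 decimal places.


Cov = (1/n)*sum((xi-xbar)(yi-ybar))
n = 5, xbar = 66/5 = 13.2, ybar = 34/5 = 6.8
sum((xi-xbar)(yi-ybar)) = 40.2
Cov = 40.2 / 5 = 8.04

8.0400


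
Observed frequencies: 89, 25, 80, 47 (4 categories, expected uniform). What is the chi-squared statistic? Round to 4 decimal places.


chi2 = sum((O-E)^2/E), E = total/4
total = 241, E = 241/4 = 60.25
(89 - 60.25)^2 / 60.25 = 826.5625 / 60.25 = 13225/964 ≈ 13.718880
(25 - 60.25)^2 / 60.25 = 1242.5625 / 60.25 = 19881/964 ≈ 20.623444
(80 - 60.25)^2 / 60.25 = 390.0625 / 60.25 = 6241/964 ≈ 6.474066
(47 - 60.25)^2 / 60.25 = 175.5625 / 60.25 = 2809/964 ≈ 2.913900
chi2 = 10539/241 ≈ 43.730290

43.7303


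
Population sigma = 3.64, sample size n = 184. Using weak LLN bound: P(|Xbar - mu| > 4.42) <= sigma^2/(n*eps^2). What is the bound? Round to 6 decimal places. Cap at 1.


bound = min(1, sigma^2/(n*eps^2))
sigma^2 = 3.64^2 = 13.2496
n*eps^2 = 184 * 4.42^2 = 184 * 19.5364 = 3594.6976
sigma^2/(n*eps^2) = 13.2496 / 3594.6976 ≈ 0.00368587

0.003686


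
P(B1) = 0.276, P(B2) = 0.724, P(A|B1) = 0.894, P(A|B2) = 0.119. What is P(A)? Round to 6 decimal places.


P(A) = P(A|B1)*P(B1) + P(A|B2)*P(B2)
P(A|B1)*P(B1) = 0.894 * 0.276 = 0.246744
P(A|B2)*P(B2) = 0.119 * 0.724 = 0.086156
P(A) = 0.246744 + 0.086156 = 0.3329

0.332900


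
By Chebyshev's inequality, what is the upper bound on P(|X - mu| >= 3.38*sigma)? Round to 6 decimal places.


P <= 1/k^2
k^2 = 3.38^2 = 11.4244
1/k^2 = 1 / 11.4244 ≈ 0.08753195

0.087532


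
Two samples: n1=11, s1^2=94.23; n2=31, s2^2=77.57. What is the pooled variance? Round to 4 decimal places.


sp^2 = ((n1-1)*s1^2 + (n2-1)*s2^2)/(n1+n2-2)
(n1-1)*s1^2 = 10 * 94.23 = 942.3
(n2-1)*s2^2 = 30 * 77.57 = 2327.1
numerator = 942.3 + 2327.1 = 3269.4
n1+n2-2 = 40
sp^2 = 3269.4 / 40 = 81.735

81.7350


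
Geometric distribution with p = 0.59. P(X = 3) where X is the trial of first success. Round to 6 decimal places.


P = (1-p)^(k-1) * p
(1-p)^(k-1) = 0.41^2 = 0.1681
P = 0.1681 * 0.59 = 0.099179

0.099179


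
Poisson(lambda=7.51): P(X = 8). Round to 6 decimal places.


P = e^(-lam) * lam^k / k!
e^(-7.51) ≈ 0.0005475811
lam^k = 7.51^8 ≈ 10118578.284248
k! = 8! = 40320
P = 0.0005475811 * 10118578.284248 / 40320 ≈ 0.137419

0.137419


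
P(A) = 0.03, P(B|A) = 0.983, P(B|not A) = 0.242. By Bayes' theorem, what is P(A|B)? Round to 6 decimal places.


P(A|B) = P(B|A)*P(A) / P(B), P(B) = P(B|A)*P(A) + P(B|not A)*P(not A)
P(B|A)*P(A) = 0.983 * 0.03 = 0.02949
P(B|not A)*P(not A) = 0.242 * 0.97 = 0.23474
P(B) = 0.02949 + 0.23474 = 0.26423
P(A|B) = 0.02949 / 0.26423 ≈ 0.11160731

0.111607


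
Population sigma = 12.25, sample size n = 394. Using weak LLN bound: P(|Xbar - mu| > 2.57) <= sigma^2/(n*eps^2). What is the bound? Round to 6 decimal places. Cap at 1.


bound = min(1, sigma^2/(n*eps^2))
sigma^2 = 12.25^2 = 150.0625
n*eps^2 = 394 * 2.57^2 = 394 * 6.6049 = 2602.3306
sigma^2/(n*eps^2) = 150.0625 / 2602.3306 ≈ 0.05766466

0.057665


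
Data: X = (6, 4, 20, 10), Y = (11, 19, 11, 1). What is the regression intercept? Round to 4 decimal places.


a = ybar - b*xbar, where b = sum((xi-xbar)(yi-ybar)) / sum((xi-xbar)^2)
n = 4, xbar = 40/4 = 10, ybar = 42/4 = 10.5
Sxy = sum((xi-xbar)(yi-ybar)) = -48
Sxx = sum((xi-xbar)^2) = 152
b = Sxy / Sxx = -6/19 ≈ -0.315789
a = 10.5 - (-0.315789) * 10 = 519/38 ≈ 13.657895

13.6579


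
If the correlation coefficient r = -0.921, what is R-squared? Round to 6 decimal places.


R^2 = r^2 = (-0.921)^2 = 0.848241

0.848241


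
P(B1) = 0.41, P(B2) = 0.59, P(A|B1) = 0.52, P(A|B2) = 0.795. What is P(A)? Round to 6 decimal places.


P(A) = P(A|B1)*P(B1) + P(A|B2)*P(B2)
P(A|B1)*P(B1) = 0.52 * 0.41 = 0.2132
P(A|B2)*P(B2) = 0.795 * 0.59 = 0.46905
P(A) = 0.2132 + 0.46905 = 0.68225

0.682250


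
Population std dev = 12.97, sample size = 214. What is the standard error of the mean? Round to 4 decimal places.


SE = sigma / sqrt(n)
sqrt(214) ≈ 14.628739
SE = 12.97 / 14.628739 ≈ 0.886611

0.8866


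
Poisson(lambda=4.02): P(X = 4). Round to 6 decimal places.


P = e^(-lam) * lam^k / k!
e^(-4.02) ≈ 0.01795296
lam^k = 4.02^4 ≈ 261.158528
k! = 4! = 24
P = 0.01795296 * 261.158528 / 24 ≈ 0.195357

0.195357


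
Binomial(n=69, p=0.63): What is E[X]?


E[X] = n*p = 69 * 0.63 = 43.47

43.47


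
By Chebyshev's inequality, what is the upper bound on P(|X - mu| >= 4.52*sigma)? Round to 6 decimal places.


P <= 1/k^2
k^2 = 4.52^2 = 20.4304
1/k^2 = 1 / 20.4304 ≈ 0.04894667

0.048947


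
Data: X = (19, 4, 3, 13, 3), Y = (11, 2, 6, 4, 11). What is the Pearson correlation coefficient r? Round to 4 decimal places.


r = sum((xi-xbar)(yi-ybar)) / sqrt(sum((xi-xbar)^2) * sum((yi-ybar)^2))
n = 5, xbar = 42/5 = 8.4, ybar = 34/5 = 6.8
Sxy = sum((xi-xbar)(yi-ybar)) = 34.4
Sxx = sum((xi-xbar)^2) = 211.2
Syy = sum((yi-ybar)^2) = 66.8
sqrt(Sxx*Syy) ≈ 118.777776
r = Sxy / sqrt(Sxx*Syy) = 34.4 / 118.777776 ≈ 0.289616

0.2896


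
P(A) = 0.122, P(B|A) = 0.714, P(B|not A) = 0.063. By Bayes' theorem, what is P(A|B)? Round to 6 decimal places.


P(A|B) = P(B|A)*P(A) / P(B), P(B) = P(B|A)*P(A) + P(B|not A)*P(not A)
P(B|A)*P(A) = 0.714 * 0.122 = 0.087108
P(B|not A)*P(not A) = 0.063 * 0.878 = 0.055314
P(B) = 0.087108 + 0.055314 = 0.142422
P(A|B) = 0.087108 / 0.142422 = 2074/3391 ≈ 0.61161899

0.611619


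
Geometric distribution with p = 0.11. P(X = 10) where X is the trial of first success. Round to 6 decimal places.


P = (1-p)^(k-1) * p
(1-p)^(k-1) = 0.89^9 ≈ 0.3503564
P = 0.3503564 * 0.11 ≈ 0.03853920

0.038539


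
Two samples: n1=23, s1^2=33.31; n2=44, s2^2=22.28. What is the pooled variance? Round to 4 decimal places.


sp^2 = ((n1-1)*s1^2 + (n2-1)*s2^2)/(n1+n2-2)
(n1-1)*s1^2 = 22 * 33.31 = 732.82
(n2-1)*s2^2 = 43 * 22.28 = 958.04
numerator = 732.82 + 958.04 = 1690.86
n1+n2-2 = 65
sp^2 = 1690.86 / 65 = 84543/3250 ≈ 26.013231

26.0132


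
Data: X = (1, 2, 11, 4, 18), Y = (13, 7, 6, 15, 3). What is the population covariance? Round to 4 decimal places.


Cov = (1/n)*sum((xi-xbar)(yi-ybar))
n = 5, xbar = 36/5 = 7.2, ybar = 44/5 = 8.8
sum((xi-xbar)(yi-ybar)) = -109.8
Cov = -109.8 / 5 = -21.96

-21.9600


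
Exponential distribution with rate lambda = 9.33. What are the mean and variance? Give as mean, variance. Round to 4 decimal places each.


mean = 1/lam, var = 1/lam^2
mean = 1 / 9.33 = 100/933 ≈ 0.107181
lam^2 = 9.33^2 = 87.0489
var = 1 / 87.0489 ≈ 0.011488

0.1072, 0.0115


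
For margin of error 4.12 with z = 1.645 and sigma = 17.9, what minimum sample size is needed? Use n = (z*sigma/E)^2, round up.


z*sigma/E = 1.645 * 17.9 / 4.12 = 58891/8240 ≈ 7.146966
(z*sigma/E)^2 ≈ 51.079123
round up: n = 52

52


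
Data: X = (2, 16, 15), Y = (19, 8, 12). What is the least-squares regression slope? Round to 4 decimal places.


b = sum((xi-xbar)(yi-ybar)) / sum((xi-xbar)^2)
n = 3, xbar = 33/3 = 11, ybar = 39/3 = 13
Sxy = sum((xi-xbar)(yi-ybar)) = -83
Sxx = sum((xi-xbar)^2) = 122
b = Sxy / Sxx = -83/122 ≈ -0.680328

-0.6803


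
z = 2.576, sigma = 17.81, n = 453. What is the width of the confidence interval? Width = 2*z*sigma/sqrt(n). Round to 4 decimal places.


width = 2*z*sigma/sqrt(n)
2*z*sigma = 2 * 2.576 * 17.81 = 91.75712
sqrt(453) ≈ 21.283797
width = 91.75712 / 21.283797 ≈ 4.311126

4.3111


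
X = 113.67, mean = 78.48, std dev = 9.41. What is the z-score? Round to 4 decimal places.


z = (X - mu) / sigma
X - mu = 113.67 - 78.48 = 35.19
z = 35.19 / 9.41 = 3519/941 ≈ 3.739639

3.7396


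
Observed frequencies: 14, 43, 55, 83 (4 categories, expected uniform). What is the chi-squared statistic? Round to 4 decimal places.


chi2 = sum((O-E)^2/E), E = total/4
total = 195, E = 195/4 = 48.75
(14 - 48.75)^2 / 48.75 = 1207.5625 / 48.75 = 19321/780 ≈ 24.770513
(43 - 48.75)^2 / 48.75 = 33.0625 / 48.75 = 529/780 ≈ 0.678205
(55 - 48.75)^2 / 48.75 = 39.0625 / 48.75 = 125/156 ≈ 0.801282
(83 - 48.75)^2 / 48.75 = 1173.0625 / 48.75 = 18769/780 ≈ 24.062821
chi2 = 9811/195 ≈ 50.312821

50.3128


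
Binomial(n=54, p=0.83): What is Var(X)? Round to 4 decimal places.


Var = n*p*(1-p) = 54 * 0.83 * 0.17 = 7.6194

7.6194


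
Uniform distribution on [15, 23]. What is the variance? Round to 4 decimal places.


Var = (b-a)^2 / 12
(b-a)^2 = (23 - 15)^2 = 64
Var = 64/12 ≈ 5.333333

5.3333


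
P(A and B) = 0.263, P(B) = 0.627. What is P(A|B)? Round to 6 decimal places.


P(A|B) = P(A and B) / P(B) = 0.263 / 0.627 = 263/627 ≈ 0.41945774

0.419458


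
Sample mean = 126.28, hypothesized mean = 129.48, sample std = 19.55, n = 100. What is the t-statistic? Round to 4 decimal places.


t = (xbar - mu0) / (s/sqrt(n))
xbar - mu0 = 126.28 - 129.48 = -3.2
sqrt(100) = 10
s/sqrt(n) = 19.55 / 10 = 1.955
t = -3.2 / 1.955 = -640/391 ≈ -1.636829

-1.6368


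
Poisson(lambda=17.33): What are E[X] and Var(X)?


E[X] = Var(X) = lambda = 17.33

17.33, 17.33


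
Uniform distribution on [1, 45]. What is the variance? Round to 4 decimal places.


Var = (b-a)^2 / 12
(b-a)^2 = (45 - 1)^2 = 1936
Var = 1936/12 ≈ 161.333333

161.3333


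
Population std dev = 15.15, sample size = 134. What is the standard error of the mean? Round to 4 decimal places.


SE = sigma / sqrt(n)
sqrt(134) ≈ 11.575837
SE = 15.15 / 11.575837 ≈ 1.308761

1.3088


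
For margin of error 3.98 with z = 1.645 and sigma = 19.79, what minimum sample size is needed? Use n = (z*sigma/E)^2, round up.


z*sigma/E = 1.645 * 19.79 / 3.98 ≈ 8.179535
(z*sigma/E)^2 ≈ 66.904796
round up: n = 67

67


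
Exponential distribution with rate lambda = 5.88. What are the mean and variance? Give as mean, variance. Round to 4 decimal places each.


mean = 1/lam, var = 1/lam^2
mean = 1 / 5.88 = 25/147 ≈ 0.170068
lam^2 = 5.88^2 = 34.5744
var = 1 / 34.5744 ≈ 0.028923

0.1701, 0.0289


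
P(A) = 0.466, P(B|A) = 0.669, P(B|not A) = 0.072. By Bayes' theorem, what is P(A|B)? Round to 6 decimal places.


P(A|B) = P(B|A)*P(A) / P(B), P(B) = P(B|A)*P(A) + P(B|not A)*P(not A)
P(B|A)*P(A) = 0.669 * 0.466 = 0.311754
P(B|not A)*P(not A) = 0.072 * 0.534 = 0.038448
P(B) = 0.311754 + 0.038448 = 0.350202
P(A|B) = 0.311754 / 0.350202 ≈ 0.89021193

0.890212


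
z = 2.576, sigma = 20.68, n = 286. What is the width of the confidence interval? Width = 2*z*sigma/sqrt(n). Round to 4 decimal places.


width = 2*z*sigma/sqrt(n)
2*z*sigma = 2 * 2.576 * 20.68 = 106.54336
sqrt(286) ≈ 16.911535
width = 106.54336 / 16.911535 ≈ 6.300041

6.3000


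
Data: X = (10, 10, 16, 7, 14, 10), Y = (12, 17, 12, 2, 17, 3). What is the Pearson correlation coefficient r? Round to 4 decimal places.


r = sum((xi-xbar)(yi-ybar)) / sqrt(sum((xi-xbar)^2) * sum((yi-ybar)^2))
n = 6, xbar = 67/6 ≈ 11.166667, ybar = 63/6 = 10.5
Sxy = sum((xi-xbar)(yi-ybar)) = 60.5
Sxx = sum((xi-xbar)^2) = 317/6 ≈ 52.833333
Syy = sum((yi-ybar)^2) = 217.5
sqrt(Sxx*Syy) ≈ 107.197248
r = Sxy / sqrt(Sxx*Syy) = 60.5 / 107.197248 ≈ 0.564380

0.5644


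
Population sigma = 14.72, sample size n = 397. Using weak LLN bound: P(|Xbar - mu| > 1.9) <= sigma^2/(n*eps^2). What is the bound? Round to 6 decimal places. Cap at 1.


bound = min(1, sigma^2/(n*eps^2))
sigma^2 = 14.72^2 = 216.6784
n*eps^2 = 397 * 1.9^2 = 397 * 3.61 = 1433.17
sigma^2/(n*eps^2) = 216.6784 / 1433.17 ≈ 0.15118821

0.151188


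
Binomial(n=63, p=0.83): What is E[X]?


E[X] = n*p = 63 * 0.83 = 52.29

52.29


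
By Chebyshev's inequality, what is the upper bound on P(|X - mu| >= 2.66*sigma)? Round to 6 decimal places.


P <= 1/k^2
k^2 = 2.66^2 = 7.0756
1/k^2 = 1 / 7.0756 ≈ 0.14133077

0.141331


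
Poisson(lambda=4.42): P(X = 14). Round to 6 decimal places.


P = e^(-lam) * lam^k / k!
e^(-4.42) ≈ 0.01203423
lam^k = 4.42^14 ≈ 1086204933.194311
k! = 14! = 87178291200
P = 0.01203423 * 1086204933.194311 / 87178291200 ≈ 0.000150

0.000150


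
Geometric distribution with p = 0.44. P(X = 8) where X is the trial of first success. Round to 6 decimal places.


P = (1-p)^(k-1) * p
(1-p)^(k-1) = 0.56^7 ≈ 0.01727095
P = 0.01727095 * 0.44 ≈ 0.007599217

0.007599


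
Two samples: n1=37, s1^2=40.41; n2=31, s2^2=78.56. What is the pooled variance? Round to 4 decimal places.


sp^2 = ((n1-1)*s1^2 + (n2-1)*s2^2)/(n1+n2-2)
(n1-1)*s1^2 = 36 * 40.41 = 1454.76
(n2-1)*s2^2 = 30 * 78.56 = 2356.8
numerator = 1454.76 + 2356.8 = 3811.56
n1+n2-2 = 66
sp^2 = 3811.56 / 66 = 31763/550 ≈ 57.750909

57.7509


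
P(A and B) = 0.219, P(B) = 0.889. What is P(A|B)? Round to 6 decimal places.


P(A|B) = P(A and B) / P(B) = 0.219 / 0.889 = 219/889 ≈ 0.24634421

0.246344


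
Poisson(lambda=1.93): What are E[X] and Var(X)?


E[X] = Var(X) = lambda = 1.93

1.93, 1.93


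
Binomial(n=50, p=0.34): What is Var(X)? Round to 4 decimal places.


Var = n*p*(1-p) = 50 * 0.34 * 0.66 = 11.22

11.2200


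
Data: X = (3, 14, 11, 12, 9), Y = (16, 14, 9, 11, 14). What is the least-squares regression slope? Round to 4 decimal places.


b = sum((xi-xbar)(yi-ybar)) / sum((xi-xbar)^2)
n = 5, xbar = 49/5 = 9.8, ybar = 64/5 = 12.8
Sxy = sum((xi-xbar)(yi-ybar)) = -26.2
Sxx = sum((xi-xbar)^2) = 70.8
b = Sxy / Sxx = -131/354 ≈ -0.370056

-0.3701


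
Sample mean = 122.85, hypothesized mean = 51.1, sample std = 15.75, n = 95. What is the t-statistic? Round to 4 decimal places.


t = (xbar - mu0) / (s/sqrt(n))
xbar - mu0 = 122.85 - 51.1 = 71.75
sqrt(95) ≈ 9.74679434
s/sqrt(n) = 15.75 / 9.74679434 ≈ 1.61591590
t = 71.75 / 1.61591590 ≈ 44.402063

44.4021


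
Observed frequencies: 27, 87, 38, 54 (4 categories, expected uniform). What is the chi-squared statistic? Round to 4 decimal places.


chi2 = sum((O-E)^2/E), E = total/4
total = 206, E = 206/4 = 51.5
(27 - 51.5)^2 / 51.5 = 600.25 / 51.5 = 2401/206 ≈ 11.655340
(87 - 51.5)^2 / 51.5 = 1260.25 / 51.5 = 5041/206 ≈ 24.470874
(38 - 51.5)^2 / 51.5 = 182.25 / 51.5 = 729/206 ≈ 3.538835
(54 - 51.5)^2 / 51.5 = 6.25 / 51.5 = 25/206 ≈ 0.121359
chi2 = 4098/103 ≈ 39.786408

39.7864


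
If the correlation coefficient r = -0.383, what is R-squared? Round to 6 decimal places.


R^2 = r^2 = (-0.383)^2 = 0.146689

0.146689


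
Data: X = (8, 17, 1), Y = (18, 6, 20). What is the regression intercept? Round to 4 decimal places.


a = ybar - b*xbar, where b = sum((xi-xbar)(yi-ybar)) / sum((xi-xbar)^2)
n = 3, xbar = 26/3 ≈ 8.666667, ybar = 44/3 ≈ 14.666667
Sxy = sum((xi-xbar)(yi-ybar)) = -346/3 ≈ -115.333333
Sxx = sum((xi-xbar)^2) = 386/3 ≈ 128.666667
b = Sxy / Sxx = -173/193 ≈ -0.896373
a = 14.666667 - (-0.896373) * 8.666667 = 4330/193 ≈ 22.435233

22.4352


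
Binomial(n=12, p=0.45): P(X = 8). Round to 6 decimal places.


P = C(n,k) * p^k * (1-p)^(n-k)
C(12,8) = 495
p^k = 0.45^8 ≈ 0.001681513
(1-p)^(n-k) = 0.55^4 = 0.09150625
P = 495 * 0.001681513 * 0.09150625 ≈ 0.076165

0.076165


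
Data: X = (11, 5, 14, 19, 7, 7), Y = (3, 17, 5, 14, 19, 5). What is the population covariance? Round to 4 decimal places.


Cov = (1/n)*sum((xi-xbar)(yi-ybar))
n = 6, xbar = 63/6 = 10.5, ybar = 63/6 = 10.5
sum((xi-xbar)(yi-ybar)) = -39.5
Cov = -39.5 / 6 = -79/12 ≈ -6.583333

-6.5833


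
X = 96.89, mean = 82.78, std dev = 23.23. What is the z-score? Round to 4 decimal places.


z = (X - mu) / sigma
X - mu = 96.89 - 82.78 = 14.11
z = 14.11 / 23.23 = 1411/2323 ≈ 0.607404

0.6074


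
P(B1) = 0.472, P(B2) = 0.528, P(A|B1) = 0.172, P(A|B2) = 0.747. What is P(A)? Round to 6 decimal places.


P(A) = P(A|B1)*P(B1) + P(A|B2)*P(B2)
P(A|B1)*P(B1) = 0.172 * 0.472 = 0.081184
P(A|B2)*P(B2) = 0.747 * 0.528 = 0.394416
P(A) = 0.081184 + 0.394416 = 0.4756

0.475600


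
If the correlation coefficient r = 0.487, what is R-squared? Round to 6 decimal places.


R^2 = r^2 = (0.487)^2 = 0.237169

0.237169


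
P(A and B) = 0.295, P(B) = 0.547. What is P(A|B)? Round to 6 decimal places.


P(A|B) = P(A and B) / P(B) = 0.295 / 0.547 = 295/547 ≈ 0.53930530

0.539305


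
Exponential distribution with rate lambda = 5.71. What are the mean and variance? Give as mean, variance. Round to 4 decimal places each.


mean = 1/lam, var = 1/lam^2
mean = 1 / 5.71 = 100/571 ≈ 0.175131
lam^2 = 5.71^2 = 32.6041
var = 1 / 32.6041 ≈ 0.030671

0.1751, 0.0307


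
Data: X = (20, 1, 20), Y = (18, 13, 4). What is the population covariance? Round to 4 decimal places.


Cov = (1/n)*sum((xi-xbar)(yi-ybar))
n = 3, xbar = 41/3 ≈ 13.666667, ybar = 35/3 ≈ 11.666667
sum((xi-xbar)(yi-ybar)) = -76/3 ≈ -25.333333
Cov = -25.333333 / 3 = -76/9 ≈ -8.444444

-8.4444


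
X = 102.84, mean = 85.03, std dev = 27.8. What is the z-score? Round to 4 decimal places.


z = (X - mu) / sigma
X - mu = 102.84 - 85.03 = 17.81
z = 17.81 / 27.8 = 1781/2780 ≈ 0.640647

0.6406


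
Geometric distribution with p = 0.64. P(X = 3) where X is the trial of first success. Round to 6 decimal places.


P = (1-p)^(k-1) * p
(1-p)^(k-1) = 0.36^2 = 0.1296
P = 0.1296 * 0.64 = 0.082944

0.082944


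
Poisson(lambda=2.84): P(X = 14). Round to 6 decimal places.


P = e^(-lam) * lam^k / k!
e^(-2.84) ≈ 0.05842567
lam^k = 2.84^14 ≈ 2220530.591394
k! = 14! = 87178291200
P = 0.05842567 * 2220530.591394 / 87178291200 ≈ 0.000001

0.000001


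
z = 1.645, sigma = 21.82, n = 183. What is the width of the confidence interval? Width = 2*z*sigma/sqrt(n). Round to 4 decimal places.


width = 2*z*sigma/sqrt(n)
2*z*sigma = 2 * 1.645 * 21.82 = 71.7878
sqrt(183) ≈ 13.527749
width = 71.7878 / 13.527749 ≈ 5.306707

5.3067


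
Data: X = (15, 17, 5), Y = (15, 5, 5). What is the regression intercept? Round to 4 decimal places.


a = ybar - b*xbar, where b = sum((xi-xbar)(yi-ybar)) / sum((xi-xbar)^2)
n = 3, xbar = 37/3 ≈ 12.333333, ybar = 25/3 ≈ 8.333333
Sxy = sum((xi-xbar)(yi-ybar)) = 80/3 ≈ 26.666667
Sxx = sum((xi-xbar)^2) = 248/3 ≈ 82.666667
b = Sxy / Sxx = 10/31 ≈ 0.322581
a = 8.333333 - 0.322581 * 12.333333 = 135/31 ≈ 4.354839

4.3548


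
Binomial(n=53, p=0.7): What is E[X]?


E[X] = n*p = 53 * 0.7 = 37.1

37.1


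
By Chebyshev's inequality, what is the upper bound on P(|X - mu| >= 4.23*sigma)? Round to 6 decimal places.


P <= 1/k^2
k^2 = 4.23^2 = 17.8929
1/k^2 = 1 / 17.8929 ≈ 0.05588809

0.055888


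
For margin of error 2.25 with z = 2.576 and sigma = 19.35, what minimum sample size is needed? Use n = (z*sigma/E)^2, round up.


z*sigma/E = 2.576 * 19.35 / 2.25 = 22.1536
(z*sigma/E)^2 ≈ 490.781993
round up: n = 491

491


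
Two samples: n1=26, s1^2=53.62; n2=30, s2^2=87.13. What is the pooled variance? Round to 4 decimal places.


sp^2 = ((n1-1)*s1^2 + (n2-1)*s2^2)/(n1+n2-2)
(n1-1)*s1^2 = 25 * 53.62 = 1340.5
(n2-1)*s2^2 = 29 * 87.13 = 2526.77
numerator = 1340.5 + 2526.77 = 3867.27
n1+n2-2 = 54
sp^2 = 3867.27 / 54 = 128909/1800 ≈ 71.616111

71.6161


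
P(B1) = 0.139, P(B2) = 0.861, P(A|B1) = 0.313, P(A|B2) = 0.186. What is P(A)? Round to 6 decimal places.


P(A) = P(A|B1)*P(B1) + P(A|B2)*P(B2)
P(A|B1)*P(B1) = 0.313 * 0.139 = 0.043507
P(A|B2)*P(B2) = 0.186 * 0.861 = 0.160146
P(A) = 0.043507 + 0.160146 = 0.203653

0.203653


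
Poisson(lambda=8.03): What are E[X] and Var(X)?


E[X] = Var(X) = lambda = 8.03

8.03, 8.03


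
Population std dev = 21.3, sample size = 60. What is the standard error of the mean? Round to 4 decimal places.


SE = sigma / sqrt(n)
sqrt(60) ≈ 7.745967
SE = 21.3 / 7.745967 ≈ 2.749818

2.7498


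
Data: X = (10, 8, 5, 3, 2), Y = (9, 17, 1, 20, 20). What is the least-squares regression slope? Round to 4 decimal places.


b = sum((xi-xbar)(yi-ybar)) / sum((xi-xbar)^2)
n = 5, xbar = 28/5 = 5.6, ybar = 67/5 = 13.4
Sxy = sum((xi-xbar)(yi-ybar)) = -44.2
Sxx = sum((xi-xbar)^2) = 45.2
b = Sxy / Sxx = -221/226 ≈ -0.977876

-0.9779


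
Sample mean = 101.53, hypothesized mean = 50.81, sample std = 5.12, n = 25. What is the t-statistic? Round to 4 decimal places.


t = (xbar - mu0) / (s/sqrt(n))
xbar - mu0 = 101.53 - 50.81 = 50.72
sqrt(25) = 5
s/sqrt(n) = 5.12 / 5 = 1.024
t = 50.72 / 1.024 = 49.53125

49.5313


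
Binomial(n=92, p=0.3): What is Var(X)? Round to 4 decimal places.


Var = n*p*(1-p) = 92 * 0.3 * 0.7 = 19.32

19.3200


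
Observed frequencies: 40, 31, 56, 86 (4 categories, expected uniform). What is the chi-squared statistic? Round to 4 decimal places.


chi2 = sum((O-E)^2/E), E = total/4
total = 213, E = 213/4 = 53.25
(40 - 53.25)^2 / 53.25 = 175.5625 / 53.25 = 2809/852 ≈ 3.296948
(31 - 53.25)^2 / 53.25 = 495.0625 / 53.25 = 7921/852 ≈ 9.296948
(56 - 53.25)^2 / 53.25 = 7.5625 / 53.25 = 121/852 ≈ 0.142019
(86 - 53.25)^2 / 53.25 = 1072.5625 / 53.25 = 17161/852 ≈ 20.142019
chi2 = 7003/213 ≈ 32.877934

32.8779


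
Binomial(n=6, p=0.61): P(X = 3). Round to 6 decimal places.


P = C(n,k) * p^k * (1-p)^(n-k)
C(6,3) = 20
p^k = 0.61^3 = 0.226981
(1-p)^(n-k) = 0.39^3 = 0.059319
P = 20 * 0.226981 * 0.059319 ≈ 0.269286

0.269286


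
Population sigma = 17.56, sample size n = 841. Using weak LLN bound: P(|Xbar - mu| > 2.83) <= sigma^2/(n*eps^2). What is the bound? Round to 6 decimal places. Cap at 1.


bound = min(1, sigma^2/(n*eps^2))
sigma^2 = 17.56^2 = 308.3536
n*eps^2 = 841 * 2.83^2 = 841 * 8.0089 = 6735.4849
sigma^2/(n*eps^2) = 308.3536 / 6735.4849 ≈ 0.04578046

0.045780


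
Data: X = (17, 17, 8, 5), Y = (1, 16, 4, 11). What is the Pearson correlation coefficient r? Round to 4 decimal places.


r = sum((xi-xbar)(yi-ybar)) / sqrt(sum((xi-xbar)^2) * sum((yi-ybar)^2))
n = 4, xbar = 47/4 = 11.75, ybar = 32/4 = 8
Sxy = sum((xi-xbar)(yi-ybar)) = 0
Sxx = sum((xi-xbar)^2) = 114.75
Syy = sum((yi-ybar)^2) = 138
sqrt(Sxx*Syy) ≈ 125.839183
r = Sxy / sqrt(Sxx*Syy) = 0 / 125.839183 ≈ 0.000000

0.0000


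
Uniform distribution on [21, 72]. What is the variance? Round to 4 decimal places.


Var = (b-a)^2 / 12
(b-a)^2 = (72 - 21)^2 = 2601
Var = 2601/12 = 216.75

216.7500


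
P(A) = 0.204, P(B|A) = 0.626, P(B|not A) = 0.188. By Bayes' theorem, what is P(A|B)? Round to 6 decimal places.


P(A|B) = P(B|A)*P(A) / P(B), P(B) = P(B|A)*P(A) + P(B|not A)*P(not A)
P(B|A)*P(A) = 0.626 * 0.204 = 0.127704
P(B|not A)*P(not A) = 0.188 * 0.796 = 0.149648
P(B) = 0.127704 + 0.149648 = 0.277352
P(A|B) = 0.127704 / 0.277352 ≈ 0.46044016

0.460440


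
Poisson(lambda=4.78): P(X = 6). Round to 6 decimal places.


P = e^(-lam) * lam^k / k!
e^(-4.78) ≈ 0.008395999
lam^k = 4.78^6 ≈ 11927.993112
k! = 6! = 720
P = 0.008395999 * 11927.993112 / 720 ≈ 0.139094

0.139094


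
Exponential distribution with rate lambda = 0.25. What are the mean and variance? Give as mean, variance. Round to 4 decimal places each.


mean = 1/lam, var = 1/lam^2
mean = 1 / 0.25 = 4
lam^2 = 0.25^2 = 0.0625
var = 1 / 0.0625 = 16

4.0000, 16.0000


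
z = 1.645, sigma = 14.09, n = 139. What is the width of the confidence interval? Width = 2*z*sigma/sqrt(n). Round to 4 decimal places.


width = 2*z*sigma/sqrt(n)
2*z*sigma = 2 * 1.645 * 14.09 = 46.3561
sqrt(139) ≈ 11.789826
width = 46.3561 / 11.789826 ≈ 3.931873

3.9319


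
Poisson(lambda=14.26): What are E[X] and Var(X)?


E[X] = Var(X) = lambda = 14.26

14.26, 14.26


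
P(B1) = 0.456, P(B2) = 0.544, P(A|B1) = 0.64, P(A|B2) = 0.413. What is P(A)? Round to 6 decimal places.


P(A) = P(A|B1)*P(B1) + P(A|B2)*P(B2)
P(A|B1)*P(B1) = 0.64 * 0.456 = 0.29184
P(A|B2)*P(B2) = 0.413 * 0.544 = 0.224672
P(A) = 0.29184 + 0.224672 = 0.516512

0.516512


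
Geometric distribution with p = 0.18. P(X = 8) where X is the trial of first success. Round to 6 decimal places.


P = (1-p)^(k-1) * p
(1-p)^(k-1) = 0.82^7 ≈ 0.2492855
P = 0.2492855 * 0.18 ≈ 0.04487138

0.044871


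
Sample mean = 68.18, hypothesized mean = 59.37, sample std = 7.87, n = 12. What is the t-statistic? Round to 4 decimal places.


t = (xbar - mu0) / (s/sqrt(n))
xbar - mu0 = 68.18 - 59.37 = 8.81
sqrt(12) ≈ 3.46410162
s/sqrt(n) = 7.87 / 3.46410162 ≈ 2.27187331
t = 8.81 / 2.27187331 ≈ 3.877857

3.8779


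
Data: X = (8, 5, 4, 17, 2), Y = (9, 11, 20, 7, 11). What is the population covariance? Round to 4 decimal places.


Cov = (1/n)*sum((xi-xbar)(yi-ybar))
n = 5, xbar = 36/5 = 7.2, ybar = 58/5 = 11.6
sum((xi-xbar)(yi-ybar)) = -69.6
Cov = -69.6 / 5 = -13.92

-13.9200


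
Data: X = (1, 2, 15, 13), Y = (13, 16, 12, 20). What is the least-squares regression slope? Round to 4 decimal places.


b = sum((xi-xbar)(yi-ybar)) / sum((xi-xbar)^2)
n = 4, xbar = 31/4 = 7.75, ybar = 61/4 = 15.25
Sxy = sum((xi-xbar)(yi-ybar)) = 12.25
Sxx = sum((xi-xbar)^2) = 158.75
b = Sxy / Sxx = 49/635 ≈ 0.077165

0.0772


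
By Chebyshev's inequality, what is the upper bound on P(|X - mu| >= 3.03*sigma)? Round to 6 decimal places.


P <= 1/k^2
k^2 = 3.03^2 = 9.1809
1/k^2 = 1 / 9.1809 ≈ 0.10892178

0.108922


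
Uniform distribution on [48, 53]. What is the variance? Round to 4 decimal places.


Var = (b-a)^2 / 12
(b-a)^2 = (53 - 48)^2 = 25
Var = 25/12 ≈ 2.083333

2.0833


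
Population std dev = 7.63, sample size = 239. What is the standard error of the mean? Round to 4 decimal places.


SE = sigma / sqrt(n)
sqrt(239) ≈ 15.459625
SE = 7.63 / 15.459625 ≈ 0.493544

0.4935


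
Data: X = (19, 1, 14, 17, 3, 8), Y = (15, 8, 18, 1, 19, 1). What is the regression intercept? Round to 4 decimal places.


a = ybar - b*xbar, where b = sum((xi-xbar)(yi-ybar)) / sum((xi-xbar)^2)
n = 6, xbar = 62/6 = 31/3 ≈ 10.333333, ybar = 62/6 = 31/3 ≈ 10.333333
Sxy = sum((xi-xbar)(yi-ybar)) = -41/3 ≈ -13.666667
Sxx = sum((xi-xbar)^2) = 838/3 ≈ 279.333333
b = Sxy / Sxx = -41/838 ≈ -0.048926
a = 10.333333 - (-0.048926) * 10.333333 = 9083/838 ≈ 10.838902

10.8389


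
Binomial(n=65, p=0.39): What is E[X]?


E[X] = n*p = 65 * 0.39 = 25.35

25.35


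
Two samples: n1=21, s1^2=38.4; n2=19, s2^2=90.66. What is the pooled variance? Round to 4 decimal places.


sp^2 = ((n1-1)*s1^2 + (n2-1)*s2^2)/(n1+n2-2)
(n1-1)*s1^2 = 20 * 38.4 = 768
(n2-1)*s2^2 = 18 * 90.66 = 1631.88
numerator = 768 + 1631.88 = 2399.88
n1+n2-2 = 38
sp^2 = 2399.88 / 38 = 59997/950 ≈ 63.154737

63.1547


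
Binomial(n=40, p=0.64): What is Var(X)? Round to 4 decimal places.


Var = n*p*(1-p) = 40 * 0.64 * 0.36 = 9.216

9.2160


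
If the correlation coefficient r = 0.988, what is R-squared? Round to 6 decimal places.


R^2 = r^2 = (0.988)^2 = 0.976144

0.976144


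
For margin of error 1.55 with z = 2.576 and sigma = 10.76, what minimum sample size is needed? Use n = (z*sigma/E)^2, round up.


z*sigma/E = 2.576 * 10.76 / 1.55 ≈ 17.882426
(z*sigma/E)^2 ≈ 319.781153
round up: n = 320

320


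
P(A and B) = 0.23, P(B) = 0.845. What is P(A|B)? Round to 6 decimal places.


P(A|B) = P(A and B) / P(B) = 0.23 / 0.845 = 46/169 ≈ 0.27218935

0.272189


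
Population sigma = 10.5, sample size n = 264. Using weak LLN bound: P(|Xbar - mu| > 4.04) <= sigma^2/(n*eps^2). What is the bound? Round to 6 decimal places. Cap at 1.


bound = min(1, sigma^2/(n*eps^2))
sigma^2 = 10.5^2 = 110.25
n*eps^2 = 264 * 4.04^2 = 264 * 16.3216 = 4308.9024
sigma^2/(n*eps^2) = 110.25 / 4308.9024 ≈ 0.02558656

0.025587


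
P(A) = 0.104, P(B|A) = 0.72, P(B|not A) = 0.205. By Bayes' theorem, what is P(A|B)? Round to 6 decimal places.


P(A|B) = P(B|A)*P(A) / P(B), P(B) = P(B|A)*P(A) + P(B|not A)*P(not A)
P(B|A)*P(A) = 0.72 * 0.104 = 0.07488
P(B|not A)*P(not A) = 0.205 * 0.896 = 0.18368
P(B) = 0.07488 + 0.18368 = 0.25856
P(A|B) = 0.07488 / 0.25856 = 117/404 ≈ 0.28960396

0.289604


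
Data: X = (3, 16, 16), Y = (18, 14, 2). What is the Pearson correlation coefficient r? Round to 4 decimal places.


r = sum((xi-xbar)(yi-ybar)) / sqrt(sum((xi-xbar)^2) * sum((yi-ybar)^2))
n = 3, xbar = 35/3 ≈ 11.666667, ybar = 34/3 ≈ 11.333333
Sxy = sum((xi-xbar)(yi-ybar)) = -260/3 ≈ -86.666667
Sxx = sum((xi-xbar)^2) = 338/3 ≈ 112.666667
Syy = sum((yi-ybar)^2) = 416/3 ≈ 138.666667
sqrt(Sxx*Syy) ≈ 124.992444
r = Sxy / sqrt(Sxx*Syy) = -86.666667 / 124.992444 ≈ -0.693375

-0.6934


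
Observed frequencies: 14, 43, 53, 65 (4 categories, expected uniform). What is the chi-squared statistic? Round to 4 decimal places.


chi2 = sum((O-E)^2/E), E = total/4
total = 175, E = 175/4 = 43.75
(14 - 43.75)^2 / 43.75 = 885.0625 / 43.75 = 20.23
(43 - 43.75)^2 / 43.75 = 0.5625 / 43.75 = 9/700 ≈ 0.012857
(53 - 43.75)^2 / 43.75 = 85.5625 / 43.75 = 1369/700 ≈ 1.955714
(65 - 43.75)^2 / 43.75 = 451.5625 / 43.75 = 289/28 ≈ 10.321429
chi2 = 32.52

32.5200


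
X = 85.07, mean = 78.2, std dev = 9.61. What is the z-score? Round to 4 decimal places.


z = (X - mu) / sigma
X - mu = 85.07 - 78.2 = 6.87
z = 6.87 / 9.61 = 687/961 ≈ 0.714880

0.7149


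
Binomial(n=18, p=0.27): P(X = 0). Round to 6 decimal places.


P = C(n,k) * p^k * (1-p)^(n-k)
C(18,0) = 1
p^k = 0.27^0 = 1
(1-p)^(n-k) = 0.73^18 ≈ 0.003465864
P = 1 * 1 * 0.003465864 ≈ 0.003466

0.003466


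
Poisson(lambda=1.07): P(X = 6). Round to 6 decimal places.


P = e^(-lam) * lam^k / k!
e^(-1.07) ≈ 0.3430085
lam^k = 1.07^6 ≈ 1.500730
k! = 6! = 720
P = 0.3430085 * 1.500730 / 720 ≈ 0.000715

0.000715


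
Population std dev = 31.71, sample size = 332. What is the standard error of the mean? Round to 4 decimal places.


SE = sigma / sqrt(n)
sqrt(332) ≈ 18.220867
SE = 31.71 / 18.220867 ≈ 1.740312

1.7403


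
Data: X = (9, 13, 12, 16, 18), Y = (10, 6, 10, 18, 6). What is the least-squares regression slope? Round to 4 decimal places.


b = sum((xi-xbar)(yi-ybar)) / sum((xi-xbar)^2)
n = 5, xbar = 68/5 = 13.6, ybar = 50/5 = 10
Sxy = sum((xi-xbar)(yi-ybar)) = 4
Sxx = sum((xi-xbar)^2) = 49.2
b = Sxy / Sxx = 10/123 ≈ 0.081301

0.0813


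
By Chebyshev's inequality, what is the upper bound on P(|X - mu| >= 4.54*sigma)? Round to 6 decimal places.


P <= 1/k^2
k^2 = 4.54^2 = 20.6116
1/k^2 = 1 / 20.6116 ≈ 0.04851637

0.048516


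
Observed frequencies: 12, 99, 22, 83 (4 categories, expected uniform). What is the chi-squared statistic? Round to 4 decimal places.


chi2 = sum((O-E)^2/E), E = total/4
total = 216, E = 216/4 = 54
(12 - 54)^2 / 54 = 1764 / 54 = 98/3 ≈ 32.666667
(99 - 54)^2 / 54 = 2025 / 54 = 37.5
(22 - 54)^2 / 54 = 1024 / 54 = 512/27 ≈ 18.962963
(83 - 54)^2 / 54 = 841 / 54 = 841/54 ≈ 15.574074
chi2 = 2827/27 ≈ 104.703704

104.7037


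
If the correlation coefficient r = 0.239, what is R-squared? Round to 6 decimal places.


R^2 = r^2 = (0.239)^2 = 0.057121

0.057121


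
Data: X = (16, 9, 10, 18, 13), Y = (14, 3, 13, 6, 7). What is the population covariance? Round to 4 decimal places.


Cov = (1/n)*sum((xi-xbar)(yi-ybar))
n = 5, xbar = 66/5 = 13.2, ybar = 43/5 = 8.6
sum((xi-xbar)(yi-ybar)) = 12.4
Cov = 12.4 / 5 = 2.48

2.4800


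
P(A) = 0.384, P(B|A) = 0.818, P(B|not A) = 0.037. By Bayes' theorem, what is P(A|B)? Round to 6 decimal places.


P(A|B) = P(B|A)*P(A) / P(B), P(B) = P(B|A)*P(A) + P(B|not A)*P(not A)
P(B|A)*P(A) = 0.818 * 0.384 = 0.314112
P(B|not A)*P(not A) = 0.037 * 0.616 = 0.022792
P(B) = 0.314112 + 0.022792 = 0.336904
P(A|B) = 0.314112 / 0.336904 ≈ 0.93234868

0.932349


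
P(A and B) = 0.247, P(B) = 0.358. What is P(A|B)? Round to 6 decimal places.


P(A|B) = P(A and B) / P(B) = 0.247 / 0.358 = 247/358 ≈ 0.68994413

0.689944


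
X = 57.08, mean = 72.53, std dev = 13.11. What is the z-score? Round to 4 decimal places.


z = (X - mu) / sigma
X - mu = 57.08 - 72.53 = -15.45
z = -15.45 / 13.11 = -515/437 ≈ -1.178490

-1.1785


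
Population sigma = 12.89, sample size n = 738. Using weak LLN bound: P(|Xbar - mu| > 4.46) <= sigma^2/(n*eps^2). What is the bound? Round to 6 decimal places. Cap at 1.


bound = min(1, sigma^2/(n*eps^2))
sigma^2 = 12.89^2 = 166.1521
n*eps^2 = 738 * 4.46^2 = 738 * 19.8916 = 14680.0008
sigma^2/(n*eps^2) = 166.1521 / 14680.0008 ≈ 0.01131826

0.011318


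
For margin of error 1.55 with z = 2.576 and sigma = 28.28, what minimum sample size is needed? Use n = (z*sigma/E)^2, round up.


z*sigma/E = 2.576 * 28.28 / 1.55 ≈ 46.999535
(z*sigma/E)^2 ≈ 2208.956336
round up: n = 2209

2209


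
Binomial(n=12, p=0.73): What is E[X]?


E[X] = n*p = 12 * 0.73 = 8.76

8.76


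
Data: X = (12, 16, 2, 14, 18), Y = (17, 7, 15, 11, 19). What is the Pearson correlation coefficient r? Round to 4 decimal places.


r = sum((xi-xbar)(yi-ybar)) / sqrt(sum((xi-xbar)^2) * sum((yi-ybar)^2))
n = 5, xbar = 62/5 = 12.4, ybar = 69/5 = 13.8
Sxy = sum((xi-xbar)(yi-ybar)) = -13.6
Sxx = sum((xi-xbar)^2) = 155.2
Syy = sum((yi-ybar)^2) = 92.8
sqrt(Sxx*Syy) ≈ 120.010666
r = Sxy / sqrt(Sxx*Syy) = -13.6 / 120.010666 ≈ -0.113323

-0.1133


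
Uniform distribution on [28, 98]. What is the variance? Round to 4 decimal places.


Var = (b-a)^2 / 12
(b-a)^2 = (98 - 28)^2 = 4900
Var = 4900/12 ≈ 408.333333

408.3333


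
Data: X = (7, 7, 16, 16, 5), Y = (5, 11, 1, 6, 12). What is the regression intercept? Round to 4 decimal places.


a = ybar - b*xbar, where b = sum((xi-xbar)(yi-ybar)) / sum((xi-xbar)^2)
n = 5, xbar = 51/5 = 10.2, ybar = 35/5 = 7
Sxy = sum((xi-xbar)(yi-ybar)) = -73
Sxx = sum((xi-xbar)^2) = 114.8
b = Sxy / Sxx = -365/574 ≈ -0.635889
a = 7 - (-0.635889) * 10.2 = 7741/574 ≈ 13.486063

13.4861


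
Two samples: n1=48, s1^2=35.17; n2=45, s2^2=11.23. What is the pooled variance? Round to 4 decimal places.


sp^2 = ((n1-1)*s1^2 + (n2-1)*s2^2)/(n1+n2-2)
(n1-1)*s1^2 = 47 * 35.17 = 1652.99
(n2-1)*s2^2 = 44 * 11.23 = 494.12
numerator = 1652.99 + 494.12 = 2147.11
n1+n2-2 = 91
sp^2 = 2147.11 / 91 = 30673/1300 ≈ 23.594615

23.5946


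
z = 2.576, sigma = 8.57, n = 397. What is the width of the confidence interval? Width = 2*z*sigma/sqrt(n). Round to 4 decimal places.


width = 2*z*sigma/sqrt(n)
2*z*sigma = 2 * 2.576 * 8.57 = 44.15264
sqrt(397) ≈ 19.924859
width = 44.15264 / 19.924859 ≈ 2.215957

2.2160


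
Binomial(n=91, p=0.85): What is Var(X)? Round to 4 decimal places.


Var = n*p*(1-p) = 91 * 0.85 * 0.15 = 11.6025

11.6025


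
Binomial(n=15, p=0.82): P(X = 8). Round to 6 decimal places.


P = C(n,k) * p^k * (1-p)^(n-k)
C(15,8) = 6435
p^k = 0.82^8 ≈ 0.2044141
(1-p)^(n-k) = 0.18^7 ≈ 0.000006122200
P = 6435 * 0.2044141 * 0.000006122200 ≈ 0.008053

0.008053


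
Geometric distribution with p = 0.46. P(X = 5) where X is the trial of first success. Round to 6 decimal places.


P = (1-p)^(k-1) * p
(1-p)^(k-1) = 0.54^4 = 0.08503056
P = 0.08503056 * 0.46 ≈ 0.03911406

0.039114


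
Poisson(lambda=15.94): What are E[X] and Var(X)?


E[X] = Var(X) = lambda = 15.94

15.94, 15.94


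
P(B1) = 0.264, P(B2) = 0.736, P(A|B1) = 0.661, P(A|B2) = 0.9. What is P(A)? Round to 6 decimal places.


P(A) = P(A|B1)*P(B1) + P(A|B2)*P(B2)
P(A|B1)*P(B1) = 0.661 * 0.264 = 0.174504
P(A|B2)*P(B2) = 0.9 * 0.736 = 0.6624
P(A) = 0.174504 + 0.6624 = 0.836904

0.836904


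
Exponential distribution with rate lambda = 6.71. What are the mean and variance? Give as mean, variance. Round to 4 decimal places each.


mean = 1/lam, var = 1/lam^2
mean = 1 / 6.71 = 100/671 ≈ 0.149031
lam^2 = 6.71^2 = 45.0241
var = 1 / 45.0241 ≈ 0.022210

0.1490, 0.0222


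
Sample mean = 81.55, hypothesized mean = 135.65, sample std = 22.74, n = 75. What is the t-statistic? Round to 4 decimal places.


t = (xbar - mu0) / (s/sqrt(n))
xbar - mu0 = 81.55 - 135.65 = -54.1
sqrt(75) ≈ 8.66025404
s/sqrt(n) = 22.74 / 8.66025404 ≈ 2.62578902
t = -54.1 / 2.62578902 ≈ -20.603331

-20.6033


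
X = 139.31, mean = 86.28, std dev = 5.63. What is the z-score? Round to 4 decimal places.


z = (X - mu) / sigma
X - mu = 139.31 - 86.28 = 53.03
z = 53.03 / 5.63 = 5303/563 ≈ 9.419183

9.4192


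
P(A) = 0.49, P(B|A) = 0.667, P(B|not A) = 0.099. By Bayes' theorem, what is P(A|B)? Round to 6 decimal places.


P(A|B) = P(B|A)*P(A) / P(B), P(B) = P(B|A)*P(A) + P(B|not A)*P(not A)
P(B|A)*P(A) = 0.667 * 0.49 = 0.32683
P(B|not A)*P(not A) = 0.099 * 0.51 = 0.05049
P(B) = 0.32683 + 0.05049 = 0.37732
P(A|B) = 0.32683 / 0.37732 ≈ 0.86618785

0.866188


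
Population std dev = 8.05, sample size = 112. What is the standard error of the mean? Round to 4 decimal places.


SE = sigma / sqrt(n)
sqrt(112) ≈ 10.583005
SE = 8.05 / 10.583005 ≈ 0.760654

0.7607


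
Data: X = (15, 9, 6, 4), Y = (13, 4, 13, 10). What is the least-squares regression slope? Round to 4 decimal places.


b = sum((xi-xbar)(yi-ybar)) / sum((xi-xbar)^2)
n = 4, xbar = 34/4 = 8.5, ybar = 40/4 = 10
Sxy = sum((xi-xbar)(yi-ybar)) = 9
Sxx = sum((xi-xbar)^2) = 69
b = Sxy / Sxx = 3/23 ≈ 0.130435

0.1304


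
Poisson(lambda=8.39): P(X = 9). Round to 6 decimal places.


P = e^(-lam) * lam^k / k!
e^(-8.39) ≈ 0.0002271273
lam^k = 8.39^9 ≈ 205995459.307029
k! = 9! = 362880
P = 0.0002271273 * 205995459.307029 / 362880 ≈ 0.128933

0.128933


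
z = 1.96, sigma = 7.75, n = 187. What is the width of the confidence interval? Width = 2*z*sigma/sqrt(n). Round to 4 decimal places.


width = 2*z*sigma/sqrt(n)
2*z*sigma = 2 * 1.96 * 7.75 = 30.38
sqrt(187) ≈ 13.674794
width = 30.38 / 13.674794 ≈ 2.221606

2.2216


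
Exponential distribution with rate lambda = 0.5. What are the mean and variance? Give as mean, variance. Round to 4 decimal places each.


mean = 1/lam, var = 1/lam^2
mean = 1 / 0.5 = 2
lam^2 = 0.5^2 = 0.25
var = 1 / 0.25 = 4

2.0000, 4.0000


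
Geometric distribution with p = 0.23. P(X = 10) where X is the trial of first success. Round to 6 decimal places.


P = (1-p)^(k-1) * p
(1-p)^(k-1) = 0.77^9 ≈ 0.09515169
P = 0.09515169 * 0.23 ≈ 0.02188489

0.021885


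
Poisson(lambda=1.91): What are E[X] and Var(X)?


E[X] = Var(X) = lambda = 1.91

1.91, 1.91


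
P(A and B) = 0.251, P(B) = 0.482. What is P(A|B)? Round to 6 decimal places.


P(A|B) = P(A and B) / P(B) = 0.251 / 0.482 = 251/482 ≈ 0.52074689

0.520747


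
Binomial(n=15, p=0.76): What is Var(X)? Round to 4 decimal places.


Var = n*p*(1-p) = 15 * 0.76 * 0.24 = 2.736

2.7360
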